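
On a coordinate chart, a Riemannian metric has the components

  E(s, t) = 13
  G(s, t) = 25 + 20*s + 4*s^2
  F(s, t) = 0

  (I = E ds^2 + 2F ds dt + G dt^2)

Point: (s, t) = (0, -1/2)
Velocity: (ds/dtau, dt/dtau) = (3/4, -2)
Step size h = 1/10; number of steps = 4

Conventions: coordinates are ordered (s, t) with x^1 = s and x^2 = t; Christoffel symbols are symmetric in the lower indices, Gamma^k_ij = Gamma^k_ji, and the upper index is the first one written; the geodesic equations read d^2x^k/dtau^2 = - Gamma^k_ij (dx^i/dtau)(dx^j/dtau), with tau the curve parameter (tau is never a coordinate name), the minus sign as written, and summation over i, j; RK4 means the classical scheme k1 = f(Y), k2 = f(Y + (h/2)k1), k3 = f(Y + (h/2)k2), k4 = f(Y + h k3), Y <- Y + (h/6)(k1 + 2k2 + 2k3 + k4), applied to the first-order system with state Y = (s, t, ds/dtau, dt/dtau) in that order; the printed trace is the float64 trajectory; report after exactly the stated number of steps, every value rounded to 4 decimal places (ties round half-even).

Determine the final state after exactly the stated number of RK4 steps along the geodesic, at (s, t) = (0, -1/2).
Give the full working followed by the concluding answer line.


f(Y) = (ds/dtau, dt/dtau, -Gamma^s_ij Y'^i Y'^j, -Gamma^t_ij Y'^i Y'^j) with the Gammas evaluated at the stage position; h = 0.100000; intermediate values shown to 6 dp
step 0: s = 0.0000, t = -0.5000, ds/dtau = 0.7500, dt/dtau = -2.0000
step 1:
  k1: at (s, t) = (0.000000, -0.500000), (ds/dtau, dt/dtau) = (0.750000, -2.000000); Gamma_sss = 0.000000, Gamma_sst = 0.000000, Gamma_stt = -0.769231, Gamma_tss = 0.000000, Gamma_tst = 0.400000, Gamma_ttt = 0.000000; k1 = (0.750000, -2.000000, 3.076923, 1.200000)
  k2: at (s, t) = (0.037500, -0.600000), (ds/dtau, dt/dtau) = (0.903846, -1.940000); Gamma_sss = 0.000000, Gamma_sst = 0.000000, Gamma_stt = -0.780769, Gamma_tss = 0.000000, Gamma_tst = 0.394089, Gamma_ttt = 0.000000; k2 = (0.903846, -1.940000, 2.938503, 1.382039)
  k3: at (s, t) = (0.045192, -0.597000), (ds/dtau, dt/dtau) = (0.896925, -1.930898); Gamma_sss = 0.000000, Gamma_sst = 0.000000, Gamma_stt = -0.783136, Gamma_tss = 0.000000, Gamma_tst = 0.392898, Gamma_ttt = 0.000000; k3 = (0.896925, -1.930898, 2.919819, 1.360896)
  k4: at (s, t) = (0.089693, -0.693090), (ds/dtau, dt/dtau) = (1.041982, -1.863910); Gamma_sss = 0.000000, Gamma_sst = 0.000000, Gamma_stt = -0.796828, Gamma_tss = 0.000000, Gamma_tst = 0.386146, Gamma_ttt = 0.000000; k4 = (1.041982, -1.863910, 2.768311, 1.499916)
  Y <- Y + (h/6)(k1 + 2k2 + 2k3 + k4): s = 0.0899, t = -0.6934, ds/dtau = 1.0427, dt/dtau = -1.8636
step 2:
  k1: at (s, t) = (0.089892, -0.693428), (ds/dtau, dt/dtau) = (1.042698, -1.863570); Gamma_sss = 0.000000, Gamma_sst = 0.000000, Gamma_stt = -0.796890, Gamma_tss = 0.000000, Gamma_tst = 0.386116, Gamma_ttt = 0.000000; k1 = (1.042698, -1.863570, 2.767514, 1.500557)
  k2: at (s, t) = (0.142027, -0.786607), (ds/dtau, dt/dtau) = (1.181074, -1.788542); Gamma_sss = 0.000000, Gamma_sst = 0.000000, Gamma_stt = -0.812931, Gamma_tss = 0.000000, Gamma_tst = 0.378497, Gamma_ttt = 0.000000; k2 = (1.181074, -1.788542, 2.600473, 1.599076)
  k3: at (s, t) = (0.148946, -0.782856), (ds/dtau, dt/dtau) = (1.172722, -1.783616); Gamma_sss = 0.000000, Gamma_sst = 0.000000, Gamma_stt = -0.815060, Gamma_tss = 0.000000, Gamma_tst = 0.377509, Gamma_ttt = 0.000000; k3 = (1.172722, -1.783616, 2.592941, 1.579259)
  k4: at (s, t) = (0.207164, -0.871790), (ds/dtau, dt/dtau) = (1.301992, -1.705644); Gamma_sss = 0.000000, Gamma_sst = 0.000000, Gamma_stt = -0.832974, Gamma_tss = 0.000000, Gamma_tst = 0.369390, Gamma_ttt = 0.000000; k4 = (1.301992, -1.705644, 2.423306, 1.640636)
  Y <- Y + (h/6)(k1 + 2k2 + 2k3 + k4): s = 0.2074, t = -0.8720, ds/dtau = 1.3023, dt/dtau = -1.7053
step 3:
  k1: at (s, t) = (0.207430, -0.871987), (ds/dtau, dt/dtau) = (1.302325, -1.705273); Gamma_sss = 0.000000, Gamma_sst = 0.000000, Gamma_stt = -0.833055, Gamma_tss = 0.000000, Gamma_tst = 0.369354, Gamma_ttt = 0.000000; k1 = (1.302325, -1.705273, 2.422487, 1.640537)
  k2: at (s, t) = (0.272546, -0.957251), (ds/dtau, dt/dtau) = (1.423450, -1.623246); Gamma_sss = 0.000000, Gamma_sst = 0.000000, Gamma_stt = -0.853091, Gamma_tss = 0.000000, Gamma_tst = 0.360679, Gamma_ttt = 0.000000; k2 = (1.423450, -1.623246, 2.247833, 1.666777)
  k3: at (s, t) = (0.278603, -0.953150), (ds/dtau, dt/dtau) = (1.414717, -1.621934); Gamma_sss = 0.000000, Gamma_sst = 0.000000, Gamma_stt = -0.854955, Gamma_tss = 0.000000, Gamma_tst = 0.359893, Gamma_ttt = 0.000000; k3 = (1.414717, -1.621934, 2.249103, 1.651605)
  k4: at (s, t) = (0.348902, -1.034181), (ds/dtau, dt/dtau) = (1.527236, -1.540112); Gamma_sss = 0.000000, Gamma_sst = 0.000000, Gamma_stt = -0.876585, Gamma_tss = 0.000000, Gamma_tst = 0.351012, Gamma_ttt = 0.000000; k4 = (1.527236, -1.540112, 2.079212, 1.651243)
  Y <- Y + (h/6)(k1 + 2k2 + 2k3 + k4): s = 0.3492, t = -1.0342, ds/dtau = 1.5273, dt/dtau = -1.5398
step 4:
  k1: at (s, t) = (0.349195, -1.034250), (ds/dtau, dt/dtau) = (1.527252, -1.539797); Gamma_sss = 0.000000, Gamma_sst = 0.000000, Gamma_stt = -0.876675, Gamma_tss = 0.000000, Gamma_tst = 0.350976, Gamma_ttt = 0.000000; k1 = (1.527252, -1.539797, 2.078575, 1.650752)
  k2: at (s, t) = (0.425558, -1.111240), (ds/dtau, dt/dtau) = (1.631180, -1.457259); Gamma_sss = 0.000000, Gamma_sst = 0.000000, Gamma_stt = -0.900172, Gamma_tss = 0.000000, Gamma_tst = 0.341815, Gamma_ttt = 0.000000; k2 = (1.631180, -1.457259, 1.911608, 1.625025)
  k3: at (s, t) = (0.430754, -1.107113), (ds/dtau, dt/dtau) = (1.622832, -1.458546); Gamma_sss = 0.000000, Gamma_sst = 0.000000, Gamma_stt = -0.901770, Gamma_tss = 0.000000, Gamma_tst = 0.341209, Gamma_ttt = 0.000000; k3 = (1.622832, -1.458546, 1.918386, 1.615266)
  k4: at (s, t) = (0.511478, -1.180104), (ds/dtau, dt/dtau) = (1.719090, -1.378270); Gamma_sss = 0.000000, Gamma_sst = 0.000000, Gamma_stt = -0.926609, Gamma_tss = 0.000000, Gamma_tst = 0.332063, Gamma_ttt = 0.000000; k4 = (1.719090, -1.378270, 1.760212, 1.573560)
  Y <- Y + (h/6)(k1 + 2k2 + 2k3 + k4): s = 0.5118, t = -1.1801, ds/dtau = 1.7189, dt/dtau = -1.3780

Answer: s = 0.5118, t = -1.1801, ds/dtau = 1.7189, dt/dtau = -1.3780


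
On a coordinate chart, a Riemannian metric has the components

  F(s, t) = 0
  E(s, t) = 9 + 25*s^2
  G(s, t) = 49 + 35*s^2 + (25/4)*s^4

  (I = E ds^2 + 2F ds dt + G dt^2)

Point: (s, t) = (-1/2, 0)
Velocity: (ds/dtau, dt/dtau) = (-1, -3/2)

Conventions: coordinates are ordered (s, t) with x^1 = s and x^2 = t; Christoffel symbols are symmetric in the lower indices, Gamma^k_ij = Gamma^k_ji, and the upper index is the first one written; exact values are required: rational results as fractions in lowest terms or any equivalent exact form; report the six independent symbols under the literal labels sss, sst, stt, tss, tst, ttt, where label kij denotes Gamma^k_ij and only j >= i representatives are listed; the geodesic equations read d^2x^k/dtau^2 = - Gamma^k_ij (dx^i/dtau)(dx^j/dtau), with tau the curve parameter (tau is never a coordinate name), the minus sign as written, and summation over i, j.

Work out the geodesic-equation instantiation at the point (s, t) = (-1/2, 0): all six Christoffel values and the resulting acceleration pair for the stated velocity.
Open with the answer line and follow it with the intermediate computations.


Answer: Gamma_sss = -50/61, Gamma_sst = 0, Gamma_stt = 5/4, Gamma_tss = 0, Gamma_tst = -20/61, Gamma_ttt = 0; accelerations (d^2s/dtau^2, d^2t/dtau^2) = (-1945/976, 60/61)

E = 61/4, F = 0, G = 3721/64 at the point
E_s = -25, E_t = 0, F_s = 0, F_t = 0, G_s = -305/8, G_t = 0
EG - F^2 = 226981/256;  g^inv = (256/226981) * [[3721/64, 0], [0, 61/4]]
first-kind symbols [ij,l] = (1/2)(d_i g_jl + d_j g_il - d_l g_ij): [ss,s] = E_s/2 = -25/2, [ss,t] = F_s - E_t/2 = 0, [st,s] = E_t/2 = 0, [st,t] = G_s/2 = -305/16, [tt,s] = F_t - G_s/2 = 305/16, [tt,t] = G_t/2 = 0
Gamma^s_ij = (G*[ij,s] - F*[ij,t])/(EG - F^2), Gamma^t_ij = (E*[ij,t] - F*[ij,s])/(EG - F^2)
Gamma_sss = -50/61, Gamma_sst = 0, Gamma_stt = 5/4, Gamma_tss = 0, Gamma_tst = -20/61, Gamma_ttt = 0
d^2s/dtau^2 = -(Gamma_sss*(-1)^2 + 2*Gamma_sst*(-1)*(-3/2) + Gamma_stt*(-3/2)^2) = -1945/976
d^2t/dtau^2 = -(Gamma_tss*(-1)^2 + 2*Gamma_tst*(-1)*(-3/2) + Gamma_ttt*(-3/2)^2) = 60/61


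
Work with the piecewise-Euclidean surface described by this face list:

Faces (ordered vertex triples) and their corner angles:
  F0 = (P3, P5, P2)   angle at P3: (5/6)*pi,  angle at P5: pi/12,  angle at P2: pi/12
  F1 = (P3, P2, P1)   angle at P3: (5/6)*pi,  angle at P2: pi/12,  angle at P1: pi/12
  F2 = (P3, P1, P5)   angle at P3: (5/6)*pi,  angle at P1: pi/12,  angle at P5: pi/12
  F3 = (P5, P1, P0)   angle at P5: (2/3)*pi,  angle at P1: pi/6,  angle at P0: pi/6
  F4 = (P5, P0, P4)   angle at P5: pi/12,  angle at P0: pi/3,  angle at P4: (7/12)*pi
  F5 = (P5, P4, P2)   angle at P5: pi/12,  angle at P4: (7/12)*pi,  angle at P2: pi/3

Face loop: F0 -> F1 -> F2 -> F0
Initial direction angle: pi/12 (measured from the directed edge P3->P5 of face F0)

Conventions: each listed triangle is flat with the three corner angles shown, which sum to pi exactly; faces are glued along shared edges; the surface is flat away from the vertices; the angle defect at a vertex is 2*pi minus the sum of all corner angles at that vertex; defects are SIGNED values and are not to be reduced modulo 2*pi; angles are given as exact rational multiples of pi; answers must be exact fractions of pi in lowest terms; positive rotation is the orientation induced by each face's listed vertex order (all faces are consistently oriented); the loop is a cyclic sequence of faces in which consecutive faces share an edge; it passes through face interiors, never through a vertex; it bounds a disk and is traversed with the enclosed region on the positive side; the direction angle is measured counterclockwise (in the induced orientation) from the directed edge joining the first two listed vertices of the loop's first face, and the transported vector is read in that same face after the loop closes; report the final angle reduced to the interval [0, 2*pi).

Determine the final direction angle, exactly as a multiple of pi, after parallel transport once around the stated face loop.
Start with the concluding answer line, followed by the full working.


Answer: final direction angle = (19/12)*pi

enclosed vertex P3: corner angles sum to (5/2)*pi, defect = 2*pi - (5/2)*pi = -pi/2
holonomy = initial angle + sum of enclosed defects (mod 2*pi), positive in the induced orientation
final angle = pi/12 - pi/2 = (19/12)*pi (mod 2*pi)


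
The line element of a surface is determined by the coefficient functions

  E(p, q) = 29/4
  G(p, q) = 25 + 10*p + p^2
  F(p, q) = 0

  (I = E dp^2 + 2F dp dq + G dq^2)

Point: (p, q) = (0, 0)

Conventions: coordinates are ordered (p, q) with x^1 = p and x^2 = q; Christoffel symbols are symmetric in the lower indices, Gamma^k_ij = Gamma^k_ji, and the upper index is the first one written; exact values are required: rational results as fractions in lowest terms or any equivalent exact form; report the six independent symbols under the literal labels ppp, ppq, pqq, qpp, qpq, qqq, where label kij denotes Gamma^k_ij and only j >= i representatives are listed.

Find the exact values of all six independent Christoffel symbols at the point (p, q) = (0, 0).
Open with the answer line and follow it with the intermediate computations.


Answer: Gamma_ppp = 0, Gamma_ppq = 0, Gamma_pqq = -20/29, Gamma_qpp = 0, Gamma_qpq = 1/5, Gamma_qqq = 0

E = 29/4, F = 0, G = 25 at the point
E_p = 0, E_q = 0, F_p = 0, F_q = 0, G_p = 10, G_q = 0
EG - F^2 = 725/4;  g^inv = (4/725) * [[25, 0], [0, 29/4]]
first-kind symbols [ij,l] = (1/2)(d_i g_jl + d_j g_il - d_l g_ij): [pp,p] = E_p/2 = 0, [pp,q] = F_p - E_q/2 = 0, [pq,p] = E_q/2 = 0, [pq,q] = G_p/2 = 5, [qq,p] = F_q - G_p/2 = -5, [qq,q] = G_q/2 = 0
Gamma^p_ij = (G*[ij,p] - F*[ij,q])/(EG - F^2), Gamma^q_ij = (E*[ij,q] - F*[ij,p])/(EG - F^2)


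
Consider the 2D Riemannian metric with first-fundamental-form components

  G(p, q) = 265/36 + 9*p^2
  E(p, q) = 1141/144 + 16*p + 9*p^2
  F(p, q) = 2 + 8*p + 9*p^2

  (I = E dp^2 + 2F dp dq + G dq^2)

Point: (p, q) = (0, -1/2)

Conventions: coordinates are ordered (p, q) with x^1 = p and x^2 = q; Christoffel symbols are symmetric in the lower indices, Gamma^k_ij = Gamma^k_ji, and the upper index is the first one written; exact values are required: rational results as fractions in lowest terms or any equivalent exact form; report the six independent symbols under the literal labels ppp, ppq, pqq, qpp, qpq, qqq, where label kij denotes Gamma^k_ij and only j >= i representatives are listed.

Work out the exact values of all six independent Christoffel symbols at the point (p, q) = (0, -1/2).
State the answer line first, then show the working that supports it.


Answer: Gamma_ppp = 222336/281629, Gamma_ppq = 0, Gamma_pqq = 0, Gamma_qpp = 245664/281629, Gamma_qpq = 0, Gamma_qqq = 0

E = 1141/144, F = 2, G = 265/36 at the point
E_p = 16, E_q = 0, F_p = 8, F_q = 0, G_p = 0, G_q = 0
EG - F^2 = 281629/5184;  g^inv = (5184/281629) * [[265/36, -2], [-2, 1141/144]]
first-kind symbols [ij,l] = (1/2)(d_i g_jl + d_j g_il - d_l g_ij): [pp,p] = E_p/2 = 8, [pp,q] = F_p - E_q/2 = 8, [pq,p] = E_q/2 = 0, [pq,q] = G_p/2 = 0, [qq,p] = F_q - G_p/2 = 0, [qq,q] = G_q/2 = 0
Gamma^p_ij = (G*[ij,p] - F*[ij,q])/(EG - F^2), Gamma^q_ij = (E*[ij,q] - F*[ij,p])/(EG - F^2)


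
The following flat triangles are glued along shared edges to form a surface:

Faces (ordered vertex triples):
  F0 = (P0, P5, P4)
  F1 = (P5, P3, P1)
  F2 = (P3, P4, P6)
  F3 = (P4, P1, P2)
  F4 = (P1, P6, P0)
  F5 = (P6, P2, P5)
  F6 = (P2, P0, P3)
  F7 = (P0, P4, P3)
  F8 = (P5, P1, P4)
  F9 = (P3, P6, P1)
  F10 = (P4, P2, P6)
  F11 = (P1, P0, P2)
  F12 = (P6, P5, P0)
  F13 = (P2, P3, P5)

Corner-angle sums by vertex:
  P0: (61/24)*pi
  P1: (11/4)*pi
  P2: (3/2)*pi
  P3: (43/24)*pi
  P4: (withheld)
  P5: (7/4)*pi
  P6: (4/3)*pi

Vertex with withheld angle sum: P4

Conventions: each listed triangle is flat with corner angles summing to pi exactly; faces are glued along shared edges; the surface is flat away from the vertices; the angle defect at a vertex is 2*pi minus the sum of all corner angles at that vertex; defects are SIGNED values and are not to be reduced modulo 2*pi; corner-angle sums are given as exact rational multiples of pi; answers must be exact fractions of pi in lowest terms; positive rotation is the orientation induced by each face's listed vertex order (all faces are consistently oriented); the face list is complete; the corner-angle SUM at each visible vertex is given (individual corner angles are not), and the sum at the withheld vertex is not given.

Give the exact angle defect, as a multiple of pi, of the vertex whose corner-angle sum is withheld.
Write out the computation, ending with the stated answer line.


V = 7, E = 21, F = 14; chi = V - E + F = 0
Gauss-Bonnet: total defect = 2*pi*chi = 0; visible defects sum to pi/3

Answer: defect(P4) = -pi/3


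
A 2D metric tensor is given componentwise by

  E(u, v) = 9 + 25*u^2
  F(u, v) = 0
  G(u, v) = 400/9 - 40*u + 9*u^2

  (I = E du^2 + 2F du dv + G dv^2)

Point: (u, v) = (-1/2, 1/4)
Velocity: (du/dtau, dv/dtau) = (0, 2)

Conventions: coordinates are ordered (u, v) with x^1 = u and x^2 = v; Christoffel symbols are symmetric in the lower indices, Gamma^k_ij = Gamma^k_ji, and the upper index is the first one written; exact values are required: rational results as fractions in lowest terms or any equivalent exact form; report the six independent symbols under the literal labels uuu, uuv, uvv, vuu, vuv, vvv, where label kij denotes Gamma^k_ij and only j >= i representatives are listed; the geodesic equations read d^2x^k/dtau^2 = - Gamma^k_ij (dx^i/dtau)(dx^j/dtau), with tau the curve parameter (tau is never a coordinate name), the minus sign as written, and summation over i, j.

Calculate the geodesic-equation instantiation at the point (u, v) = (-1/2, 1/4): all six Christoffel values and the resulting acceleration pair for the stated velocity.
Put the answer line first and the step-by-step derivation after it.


Answer: Gamma_uuu = -50/61, Gamma_uuv = 0, Gamma_uvv = 98/61, Gamma_vuu = 0, Gamma_vuv = -18/49, Gamma_vvv = 0; accelerations (d^2u/dtau^2, d^2v/dtau^2) = (-392/61, 0)

E = 61/4, F = 0, G = 2401/36 at the point
E_u = -25, E_v = 0, F_u = 0, F_v = 0, G_u = -49, G_v = 0
EG - F^2 = 146461/144;  g^inv = (144/146461) * [[2401/36, 0], [0, 61/4]]
first-kind symbols [ij,l] = (1/2)(d_i g_jl + d_j g_il - d_l g_ij): [uu,u] = E_u/2 = -25/2, [uu,v] = F_u - E_v/2 = 0, [uv,u] = E_v/2 = 0, [uv,v] = G_u/2 = -49/2, [vv,u] = F_v - G_u/2 = 49/2, [vv,v] = G_v/2 = 0
Gamma^u_ij = (G*[ij,u] - F*[ij,v])/(EG - F^2), Gamma^v_ij = (E*[ij,v] - F*[ij,u])/(EG - F^2)
Gamma_uuu = -50/61, Gamma_uuv = 0, Gamma_uvv = 98/61, Gamma_vuu = 0, Gamma_vuv = -18/49, Gamma_vvv = 0
d^2u/dtau^2 = -(Gamma_uuu*(0)^2 + 2*Gamma_uuv*(0)*(2) + Gamma_uvv*(2)^2) = -392/61
d^2v/dtau^2 = -(Gamma_vuu*(0)^2 + 2*Gamma_vuv*(0)*(2) + Gamma_vvv*(2)^2) = 0


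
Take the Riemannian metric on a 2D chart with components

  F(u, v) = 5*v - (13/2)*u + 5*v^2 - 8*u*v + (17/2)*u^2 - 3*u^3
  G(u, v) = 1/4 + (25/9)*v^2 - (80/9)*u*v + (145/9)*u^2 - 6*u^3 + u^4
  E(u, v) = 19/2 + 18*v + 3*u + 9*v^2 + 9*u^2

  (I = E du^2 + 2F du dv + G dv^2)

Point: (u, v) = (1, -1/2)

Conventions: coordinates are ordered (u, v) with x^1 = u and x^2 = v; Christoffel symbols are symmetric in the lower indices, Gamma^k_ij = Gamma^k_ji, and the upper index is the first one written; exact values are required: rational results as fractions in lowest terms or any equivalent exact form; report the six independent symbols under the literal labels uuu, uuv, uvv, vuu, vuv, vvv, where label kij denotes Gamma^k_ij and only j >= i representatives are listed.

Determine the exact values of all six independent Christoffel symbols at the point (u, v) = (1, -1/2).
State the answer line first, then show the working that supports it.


Answer: Gamma_uuu = 2744/3845, Gamma_uuv = 2612/11535, Gamma_uvv = -14822/11535, Gamma_vuu = -58/3845, Gamma_vuv = 7646/11535, Gamma_vvv = -2506/11535

E = 59/4, F = 7/4, G = 33/2 at the point
E_u = 21, E_v = 9, F_u = 11/2, F_v = -8, G_u = 68/3, G_v = -35/3
EG - F^2 = 3845/16;  g^inv = (16/3845) * [[33/2, -7/4], [-7/4, 59/4]]
first-kind symbols [ij,l] = (1/2)(d_i g_jl + d_j g_il - d_l g_ij): [uu,u] = E_u/2 = 21/2, [uu,v] = F_u - E_v/2 = 1, [uv,u] = E_v/2 = 9/2, [uv,v] = G_u/2 = 34/3, [vv,u] = F_v - G_u/2 = -58/3, [vv,v] = G_v/2 = -35/6
Gamma^u_ij = (G*[ij,u] - F*[ij,v])/(EG - F^2), Gamma^v_ij = (E*[ij,v] - F*[ij,u])/(EG - F^2)


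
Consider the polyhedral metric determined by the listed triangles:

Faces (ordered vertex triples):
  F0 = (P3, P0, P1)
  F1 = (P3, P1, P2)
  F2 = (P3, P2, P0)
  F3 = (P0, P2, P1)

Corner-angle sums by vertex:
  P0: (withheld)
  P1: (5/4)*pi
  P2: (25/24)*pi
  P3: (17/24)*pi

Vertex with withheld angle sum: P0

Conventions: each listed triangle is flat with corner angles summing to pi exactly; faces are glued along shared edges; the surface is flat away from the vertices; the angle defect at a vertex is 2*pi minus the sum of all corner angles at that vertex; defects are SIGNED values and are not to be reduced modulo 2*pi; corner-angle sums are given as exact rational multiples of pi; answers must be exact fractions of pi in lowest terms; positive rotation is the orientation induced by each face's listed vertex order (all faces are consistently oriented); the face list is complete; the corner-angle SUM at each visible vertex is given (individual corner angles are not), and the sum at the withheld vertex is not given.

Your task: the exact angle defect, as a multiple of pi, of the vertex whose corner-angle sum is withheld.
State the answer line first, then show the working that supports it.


Answer: defect(P0) = pi

V = 4, E = 6, F = 4; chi = V - E + F = 2
Gauss-Bonnet: total defect = 2*pi*chi = 4*pi; visible defects sum to 3*pi


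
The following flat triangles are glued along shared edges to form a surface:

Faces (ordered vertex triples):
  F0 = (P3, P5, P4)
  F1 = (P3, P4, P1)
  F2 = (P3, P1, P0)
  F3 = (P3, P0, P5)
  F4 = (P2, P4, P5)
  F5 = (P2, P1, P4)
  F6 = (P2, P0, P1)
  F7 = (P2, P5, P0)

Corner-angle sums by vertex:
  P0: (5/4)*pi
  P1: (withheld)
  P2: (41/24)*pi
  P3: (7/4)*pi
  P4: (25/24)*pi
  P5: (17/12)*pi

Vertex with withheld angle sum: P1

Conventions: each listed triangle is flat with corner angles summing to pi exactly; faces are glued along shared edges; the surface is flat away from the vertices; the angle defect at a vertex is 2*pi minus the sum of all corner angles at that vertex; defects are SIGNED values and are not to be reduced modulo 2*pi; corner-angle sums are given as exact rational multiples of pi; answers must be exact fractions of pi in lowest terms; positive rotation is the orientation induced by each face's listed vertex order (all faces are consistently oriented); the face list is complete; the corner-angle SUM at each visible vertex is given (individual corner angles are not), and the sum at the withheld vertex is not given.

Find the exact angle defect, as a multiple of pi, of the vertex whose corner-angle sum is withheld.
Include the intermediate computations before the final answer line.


V = 6, E = 12, F = 8; chi = V - E + F = 2
Gauss-Bonnet: total defect = 2*pi*chi = 4*pi; visible defects sum to (17/6)*pi

Answer: defect(P1) = (7/6)*pi


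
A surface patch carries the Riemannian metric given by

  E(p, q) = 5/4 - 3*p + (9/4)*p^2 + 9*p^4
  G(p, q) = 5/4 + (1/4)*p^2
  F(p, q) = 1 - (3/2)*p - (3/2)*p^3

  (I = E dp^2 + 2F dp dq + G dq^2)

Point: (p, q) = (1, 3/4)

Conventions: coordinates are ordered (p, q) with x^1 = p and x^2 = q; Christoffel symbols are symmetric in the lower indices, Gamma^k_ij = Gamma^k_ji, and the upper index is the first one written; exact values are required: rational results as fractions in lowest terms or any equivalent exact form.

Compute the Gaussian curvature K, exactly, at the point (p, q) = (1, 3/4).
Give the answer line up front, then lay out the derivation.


Answer: K = 33/1681

E = 19/2, F = -2, G = 3/2, EG - F^2 = 41/4 at the point
E_p = 75/2, E_q = 0, F_p = -6, F_q = 0, G_p = 1/2, G_q = 0
E_qq = 0, F_pq = 0, G_pp = 1/2
Compute both Brioschi determinants and normalise by (EG - F^2)^2.
M1 = [[-E_qq/2 + F_pq - G_pp/2, E_p/2, F_p - E_q/2], [F_q - G_p/2, E, F], [G_q/2, F, G]] = [[-1/4, 75/4, -6], [-1/4, 19/2, -2], [0, -2, 3/2]]; det M1 = 47/32
M2 = [[0, E_q/2, G_p/2], [E_q/2, E, F], [G_p/2, F, G]] = [[0, 0, 1/4], [0, 19/2, -2], [1/4, -2, 3/2]]; det M2 = -19/32
det M1 - det M2 = 33/16; K = 33/16 / (41/4)^2 = 33/1681


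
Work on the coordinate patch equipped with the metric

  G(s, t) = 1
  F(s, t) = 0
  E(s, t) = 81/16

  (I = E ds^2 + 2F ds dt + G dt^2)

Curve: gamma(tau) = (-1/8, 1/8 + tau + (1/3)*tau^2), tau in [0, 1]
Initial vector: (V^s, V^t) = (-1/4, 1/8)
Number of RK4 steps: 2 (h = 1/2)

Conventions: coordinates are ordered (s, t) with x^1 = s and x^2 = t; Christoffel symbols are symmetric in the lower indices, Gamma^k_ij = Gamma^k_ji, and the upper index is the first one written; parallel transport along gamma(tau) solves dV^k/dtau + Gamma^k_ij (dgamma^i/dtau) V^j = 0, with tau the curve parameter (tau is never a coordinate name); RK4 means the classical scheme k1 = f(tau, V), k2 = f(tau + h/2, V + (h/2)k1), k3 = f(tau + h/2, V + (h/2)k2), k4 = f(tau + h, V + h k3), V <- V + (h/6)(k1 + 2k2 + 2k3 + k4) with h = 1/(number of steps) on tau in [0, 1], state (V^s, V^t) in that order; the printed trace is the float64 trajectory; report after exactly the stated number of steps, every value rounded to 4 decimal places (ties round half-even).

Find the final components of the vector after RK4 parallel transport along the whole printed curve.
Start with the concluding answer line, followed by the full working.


Answer: V^s = -0.2500, V^t = 0.1250

gamma'(tau) = (0, 1 + (2/3)*tau); f(tau, V)^k = -Gamma^k_ij(gamma(tau)) gamma'^i(tau) V^j; h = 1/2; intermediate values shown to 6 dp
curve data and Christoffel symbols at the stage parameters:
  tau = 0.000000: gamma = (-0.125000, 0.125000), gamma' = (0.000000, 1.000000); Gamma_sss = 0.000000, Gamma_sst = 0.000000, Gamma_stt = 0.000000, Gamma_tss = 0.000000, Gamma_tst = 0.000000, Gamma_ttt = 0.000000
  tau = 0.250000: gamma = (-0.125000, 0.395833), gamma' = (0.000000, 1.166667); Gamma_sss = 0.000000, Gamma_sst = 0.000000, Gamma_stt = 0.000000, Gamma_tss = 0.000000, Gamma_tst = 0.000000, Gamma_ttt = 0.000000
  tau = 0.500000: gamma = (-0.125000, 0.708333), gamma' = (0.000000, 1.333333); Gamma_sss = 0.000000, Gamma_sst = 0.000000, Gamma_stt = 0.000000, Gamma_tss = 0.000000, Gamma_tst = 0.000000, Gamma_ttt = 0.000000
  tau = 0.750000: gamma = (-0.125000, 1.062500), gamma' = (0.000000, 1.500000); Gamma_sss = 0.000000, Gamma_sst = 0.000000, Gamma_stt = 0.000000, Gamma_tss = 0.000000, Gamma_tst = 0.000000, Gamma_ttt = 0.000000
  tau = 1.000000: gamma = (-0.125000, 1.458333), gamma' = (0.000000, 1.666667); Gamma_sss = 0.000000, Gamma_sst = 0.000000, Gamma_stt = 0.000000, Gamma_tss = 0.000000, Gamma_tst = 0.000000, Gamma_ttt = 0.000000
step 0: V^s = -0.2500, V^t = 0.1250
step 1: k1 = (0.000000, 0.000000), k2 = (0.000000, 0.000000), k3 = (0.000000, 0.000000), k4 = (0.000000, 0.000000); V <- V + (h/6)(k1 + 2k2 + 2k3 + k4): V^s = -0.2500, V^t = 0.1250
step 2: k1 = (0.000000, 0.000000), k2 = (0.000000, 0.000000), k3 = (0.000000, 0.000000), k4 = (0.000000, 0.000000); V <- V + (h/6)(k1 + 2k2 + 2k3 + k4): V^s = -0.2500, V^t = 0.1250


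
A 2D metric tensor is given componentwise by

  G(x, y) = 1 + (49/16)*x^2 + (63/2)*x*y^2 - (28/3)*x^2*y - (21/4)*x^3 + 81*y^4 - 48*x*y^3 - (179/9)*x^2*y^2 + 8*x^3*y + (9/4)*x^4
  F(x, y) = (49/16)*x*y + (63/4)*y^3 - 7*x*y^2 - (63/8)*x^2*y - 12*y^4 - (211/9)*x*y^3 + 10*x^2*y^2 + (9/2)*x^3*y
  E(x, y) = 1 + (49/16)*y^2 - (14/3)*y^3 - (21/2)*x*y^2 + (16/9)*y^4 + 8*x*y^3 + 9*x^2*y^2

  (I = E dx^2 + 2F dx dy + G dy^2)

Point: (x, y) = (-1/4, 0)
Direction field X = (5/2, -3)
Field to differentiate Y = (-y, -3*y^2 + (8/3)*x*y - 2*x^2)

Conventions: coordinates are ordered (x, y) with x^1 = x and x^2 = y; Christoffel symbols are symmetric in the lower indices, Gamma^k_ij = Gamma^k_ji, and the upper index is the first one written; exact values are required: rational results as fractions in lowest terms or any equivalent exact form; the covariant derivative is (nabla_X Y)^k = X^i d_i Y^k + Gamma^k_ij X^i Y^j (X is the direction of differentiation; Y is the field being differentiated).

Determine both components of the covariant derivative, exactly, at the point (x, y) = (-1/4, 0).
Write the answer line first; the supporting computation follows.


Answer: (nabla_X Y)^x = 3, (nabla_X Y)^y = 12395/2626

E = 1, F = 0, G = 1313/1024 at the point
E_x = 0, E_y = 0, F_x = 0, F_y = -85/64, G_x = -85/32, G_y = -17/24
EG - F^2 = 1313/1024;  g^inv = (1024/1313) * [[1313/1024, 0], [0, 1]]
first-kind symbols [ij,l] = (1/2)(d_i g_jl + d_j g_il - d_l g_ij): [xx,x] = E_x/2 = 0, [xx,y] = F_x - E_y/2 = 0, [xy,x] = E_y/2 = 0, [xy,y] = G_x/2 = -85/64, [yy,x] = F_y - G_x/2 = 0, [yy,y] = G_y/2 = -17/48
Gamma^x_ij = (G*[ij,x] - F*[ij,y])/(EG - F^2), Gamma^y_ij = (E*[ij,y] - F*[ij,x])/(EG - F^2)
Gamma_xxx = 0, Gamma_xxy = 0, Gamma_xyy = 0, Gamma_yxx = 0, Gamma_yxy = -1360/1313, Gamma_yyy = -1088/3939
X = (5/2, -3), Y = (0, -1/8) at the point


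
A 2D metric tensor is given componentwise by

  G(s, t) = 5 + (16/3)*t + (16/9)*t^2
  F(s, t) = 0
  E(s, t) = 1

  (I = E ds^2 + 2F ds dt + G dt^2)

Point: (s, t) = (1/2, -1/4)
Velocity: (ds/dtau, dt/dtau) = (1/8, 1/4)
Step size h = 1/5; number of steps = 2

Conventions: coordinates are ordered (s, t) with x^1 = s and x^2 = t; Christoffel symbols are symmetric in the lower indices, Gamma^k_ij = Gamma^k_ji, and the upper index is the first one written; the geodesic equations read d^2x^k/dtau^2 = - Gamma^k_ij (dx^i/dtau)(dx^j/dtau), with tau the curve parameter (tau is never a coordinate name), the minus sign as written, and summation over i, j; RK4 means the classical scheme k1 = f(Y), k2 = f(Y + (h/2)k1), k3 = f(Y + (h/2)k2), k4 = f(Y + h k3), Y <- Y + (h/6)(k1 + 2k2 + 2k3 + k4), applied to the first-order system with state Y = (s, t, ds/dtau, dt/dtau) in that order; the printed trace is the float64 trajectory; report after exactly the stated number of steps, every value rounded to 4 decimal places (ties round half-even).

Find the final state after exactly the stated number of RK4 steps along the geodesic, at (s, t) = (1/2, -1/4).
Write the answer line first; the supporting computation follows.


Answer: s = 0.5500, t = -0.1528, ds/dtau = 0.1250, dt/dtau = 0.2364

f(Y) = (ds/dtau, dt/dtau, -Gamma^s_ij Y'^i Y'^j, -Gamma^t_ij Y'^i Y'^j) with the Gammas evaluated at the stage position; h = 0.200000; intermediate values shown to 6 dp
step 0: s = 0.5000, t = -0.2500, ds/dtau = 0.1250, dt/dtau = 0.2500
step 1:
  k1: at (s, t) = (0.500000, -0.250000), (ds/dtau, dt/dtau) = (0.125000, 0.250000); Gamma_sss = 0.000000, Gamma_sst = 0.000000, Gamma_stt = 0.000000, Gamma_tss = 0.000000, Gamma_tst = 0.000000, Gamma_ttt = 0.588235; k1 = (0.125000, 0.250000, 0.000000, -0.036765)
  k2: at (s, t) = (0.512500, -0.225000), (ds/dtau, dt/dtau) = (0.125000, 0.246324); Gamma_sss = 0.000000, Gamma_sst = 0.000000, Gamma_stt = 0.000000, Gamma_tss = 0.000000, Gamma_tst = 0.000000, Gamma_ttt = 0.582691; k2 = (0.125000, 0.246324, 0.000000, -0.035355)
  k3: at (s, t) = (0.512500, -0.225368), (ds/dtau, dt/dtau) = (0.125000, 0.246465); Gamma_sss = 0.000000, Gamma_sst = 0.000000, Gamma_stt = 0.000000, Gamma_tss = 0.000000, Gamma_tst = 0.000000, Gamma_ttt = 0.582772; k3 = (0.125000, 0.246465, 0.000000, -0.035400)
  k4: at (s, t) = (0.525000, -0.200707), (ds/dtau, dt/dtau) = (0.125000, 0.242920); Gamma_sss = 0.000000, Gamma_sst = 0.000000, Gamma_stt = 0.000000, Gamma_tss = 0.000000, Gamma_tst = 0.000000, Gamma_ttt = 0.577294; k4 = (0.125000, 0.242920, 0.000000, -0.034066)
  Y <- Y + (h/6)(k1 + 2k2 + 2k3 + k4): s = 0.5250, t = -0.2007, ds/dtau = 0.1250, dt/dtau = 0.2429
step 2:
  k1: at (s, t) = (0.525000, -0.200717), (ds/dtau, dt/dtau) = (0.125000, 0.242922); Gamma_sss = 0.000000, Gamma_sst = 0.000000, Gamma_stt = 0.000000, Gamma_tss = 0.000000, Gamma_tst = 0.000000, Gamma_ttt = 0.577296; k1 = (0.125000, 0.242922, 0.000000, -0.034067)
  k2: at (s, t) = (0.537500, -0.176425), (ds/dtau, dt/dtau) = (0.125000, 0.239515); Gamma_sss = 0.000000, Gamma_sst = 0.000000, Gamma_stt = 0.000000, Gamma_tss = 0.000000, Gamma_tst = 0.000000, Gamma_ttt = 0.571899; k2 = (0.125000, 0.239515, 0.000000, -0.032808)
  k3: at (s, t) = (0.537500, -0.176765), (ds/dtau, dt/dtau) = (0.125000, 0.239641); Gamma_sss = 0.000000, Gamma_sst = 0.000000, Gamma_stt = 0.000000, Gamma_tss = 0.000000, Gamma_tst = 0.000000, Gamma_ttt = 0.571975; k3 = (0.125000, 0.239641, 0.000000, -0.032847)
  k4: at (s, t) = (0.550000, -0.152789), (ds/dtau, dt/dtau) = (0.125000, 0.236352); Gamma_sss = 0.000000, Gamma_sst = 0.000000, Gamma_stt = 0.000000, Gamma_tss = 0.000000, Gamma_tst = 0.000000, Gamma_ttt = 0.566656; k4 = (0.125000, 0.236352, 0.000000, -0.031655)
  Y <- Y + (h/6)(k1 + 2k2 + 2k3 + k4): s = 0.5500, t = -0.1528, ds/dtau = 0.1250, dt/dtau = 0.2364


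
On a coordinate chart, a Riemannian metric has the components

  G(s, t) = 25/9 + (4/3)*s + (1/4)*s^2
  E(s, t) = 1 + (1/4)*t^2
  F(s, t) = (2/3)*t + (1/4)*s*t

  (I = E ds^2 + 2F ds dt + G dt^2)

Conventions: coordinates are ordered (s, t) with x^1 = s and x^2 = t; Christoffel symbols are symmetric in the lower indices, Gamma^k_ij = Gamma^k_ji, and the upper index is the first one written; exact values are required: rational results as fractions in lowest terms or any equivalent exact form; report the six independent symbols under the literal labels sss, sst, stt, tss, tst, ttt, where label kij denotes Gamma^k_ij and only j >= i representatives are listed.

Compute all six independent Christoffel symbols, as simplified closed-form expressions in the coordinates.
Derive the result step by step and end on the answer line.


E = 1 + (1/4)*t^2; F = (2/3)*t + (1/4)*s*t; G = 25/9 + (4/3)*s + (1/4)*s^2
Gamma^k_ij = (1/2) g^{kl} (d_i g_jl + d_j g_il - d_l g_ij), with g^inv = (1/(EG-F^2)) [[G, -F], [-F, E]]
first partials: E_s = 0, E_t = (1/2)*t, F_s = (1/4)*t, F_t = 2/3 + (1/4)*s, G_s = 4/3 + (1/2)*s, G_t = 0
D = EG - F^2 = 25/9 + (4/3)*s + (1/4)*t^2 + (1/4)*s^2
expanded: Gamma^s_ss = (G E_s - 2F F_s + F E_t)/(2D), Gamma^s_st = (G E_t - F G_s)/(2D), Gamma^s_tt = (2G F_t - G G_s - F G_t)/(2D), Gamma^t_ss = (2E F_s - E E_t - F E_s)/(2D), Gamma^t_st = (E G_s - F E_t)/(2D), Gamma^t_tt = (E G_t - 2F F_t + F G_s)/(2D); substitute and cancel common factors

Answer: Gamma_sss = 0, Gamma_sst = 9*t/(9*s^2 + 48*s + 9*t^2 + 100), Gamma_stt = 0, Gamma_tss = 0, Gamma_tst = (9*s + 24)/(9*s^2 + 48*s + 9*t^2 + 100), Gamma_ttt = 0


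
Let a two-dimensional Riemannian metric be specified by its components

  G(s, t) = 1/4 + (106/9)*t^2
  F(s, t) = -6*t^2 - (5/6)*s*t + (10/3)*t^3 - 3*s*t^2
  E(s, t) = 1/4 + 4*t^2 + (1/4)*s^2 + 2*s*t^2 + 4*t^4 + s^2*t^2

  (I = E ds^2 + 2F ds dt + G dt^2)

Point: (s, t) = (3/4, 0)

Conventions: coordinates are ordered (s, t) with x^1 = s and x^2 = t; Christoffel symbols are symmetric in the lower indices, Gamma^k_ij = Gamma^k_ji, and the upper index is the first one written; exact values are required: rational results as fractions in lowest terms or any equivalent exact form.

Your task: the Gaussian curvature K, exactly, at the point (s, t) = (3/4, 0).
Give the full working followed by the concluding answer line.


E = 25/64, F = 0, G = 1/4, EG - F^2 = 25/256 at the point
E_s = 3/8, E_t = 0, F_s = 0, F_t = -5/8, G_s = 0, G_t = 0
E_tt = 97/8, F_st = -5/6, G_ss = 0
Compute both Brioschi determinants and normalise by (EG - F^2)^2.
M1 = [[-E_tt/2 + F_st - G_ss/2, E_s/2, F_s - E_t/2], [F_t - G_s/2, E, F], [G_t/2, F, G]] = [[-331/48, 3/16, 0], [-5/8, 25/64, 0], [0, 0, 1/4]]; det M1 = -7915/12288
M2 = [[0, E_t/2, G_s/2], [E_t/2, E, F], [G_s/2, F, G]] = [[0, 0, 0], [0, 25/64, 0], [0, 0, 1/4]]; det M2 = 0
det M1 - det M2 = -7915/12288; K = -7915/12288 / (25/256)^2 = -25328/375

Answer: K = -25328/375


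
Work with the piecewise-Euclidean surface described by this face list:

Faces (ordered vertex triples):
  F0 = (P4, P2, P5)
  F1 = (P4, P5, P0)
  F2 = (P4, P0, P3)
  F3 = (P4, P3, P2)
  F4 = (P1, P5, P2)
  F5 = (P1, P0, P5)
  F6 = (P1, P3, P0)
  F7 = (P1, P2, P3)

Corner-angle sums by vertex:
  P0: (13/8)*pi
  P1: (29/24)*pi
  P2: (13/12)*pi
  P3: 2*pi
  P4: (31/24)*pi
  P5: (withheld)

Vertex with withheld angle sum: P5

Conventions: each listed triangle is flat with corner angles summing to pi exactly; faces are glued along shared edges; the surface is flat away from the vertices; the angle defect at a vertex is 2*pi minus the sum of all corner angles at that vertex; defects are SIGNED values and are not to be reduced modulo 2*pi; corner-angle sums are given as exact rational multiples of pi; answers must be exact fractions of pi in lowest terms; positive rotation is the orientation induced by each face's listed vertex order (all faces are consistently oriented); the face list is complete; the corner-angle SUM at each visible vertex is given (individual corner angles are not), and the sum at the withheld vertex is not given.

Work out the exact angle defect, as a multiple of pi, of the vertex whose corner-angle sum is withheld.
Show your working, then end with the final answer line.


V = 6, E = 12, F = 8; chi = V - E + F = 2
Gauss-Bonnet: total defect = 2*pi*chi = 4*pi; visible defects sum to (67/24)*pi

Answer: defect(P5) = (29/24)*pi


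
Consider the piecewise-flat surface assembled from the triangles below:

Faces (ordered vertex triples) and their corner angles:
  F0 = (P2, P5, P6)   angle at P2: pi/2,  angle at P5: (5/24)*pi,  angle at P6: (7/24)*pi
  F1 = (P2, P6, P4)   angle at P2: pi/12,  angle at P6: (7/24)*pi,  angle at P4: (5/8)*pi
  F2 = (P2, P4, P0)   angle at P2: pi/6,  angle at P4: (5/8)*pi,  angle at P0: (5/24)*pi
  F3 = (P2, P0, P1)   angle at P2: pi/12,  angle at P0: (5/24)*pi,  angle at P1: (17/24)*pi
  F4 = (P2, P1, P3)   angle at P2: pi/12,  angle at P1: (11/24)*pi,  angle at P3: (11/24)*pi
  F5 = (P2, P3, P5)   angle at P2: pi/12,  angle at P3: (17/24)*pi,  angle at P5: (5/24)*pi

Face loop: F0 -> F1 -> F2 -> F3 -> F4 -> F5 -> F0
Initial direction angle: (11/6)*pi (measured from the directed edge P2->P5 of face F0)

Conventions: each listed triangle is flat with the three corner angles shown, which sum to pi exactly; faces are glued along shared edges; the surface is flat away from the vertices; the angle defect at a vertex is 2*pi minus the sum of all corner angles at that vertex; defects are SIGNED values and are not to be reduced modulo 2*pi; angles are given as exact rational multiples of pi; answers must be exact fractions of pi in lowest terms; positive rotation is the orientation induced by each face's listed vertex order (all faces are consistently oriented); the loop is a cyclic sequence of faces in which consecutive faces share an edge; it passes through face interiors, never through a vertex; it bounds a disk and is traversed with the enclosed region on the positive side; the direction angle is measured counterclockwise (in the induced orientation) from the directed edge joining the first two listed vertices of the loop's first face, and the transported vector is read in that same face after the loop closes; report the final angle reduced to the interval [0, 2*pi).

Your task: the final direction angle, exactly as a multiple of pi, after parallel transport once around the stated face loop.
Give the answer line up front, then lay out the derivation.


Answer: final direction angle = (5/6)*pi

enclosed vertex P2: corner angles sum to pi, defect = 2*pi - pi = pi
by Gauss-Bonnet the loop rotates the vector by the enclosed defect sum (positive orientation, mod 2*pi)
final angle = (11/6)*pi + pi = (5/6)*pi (mod 2*pi)


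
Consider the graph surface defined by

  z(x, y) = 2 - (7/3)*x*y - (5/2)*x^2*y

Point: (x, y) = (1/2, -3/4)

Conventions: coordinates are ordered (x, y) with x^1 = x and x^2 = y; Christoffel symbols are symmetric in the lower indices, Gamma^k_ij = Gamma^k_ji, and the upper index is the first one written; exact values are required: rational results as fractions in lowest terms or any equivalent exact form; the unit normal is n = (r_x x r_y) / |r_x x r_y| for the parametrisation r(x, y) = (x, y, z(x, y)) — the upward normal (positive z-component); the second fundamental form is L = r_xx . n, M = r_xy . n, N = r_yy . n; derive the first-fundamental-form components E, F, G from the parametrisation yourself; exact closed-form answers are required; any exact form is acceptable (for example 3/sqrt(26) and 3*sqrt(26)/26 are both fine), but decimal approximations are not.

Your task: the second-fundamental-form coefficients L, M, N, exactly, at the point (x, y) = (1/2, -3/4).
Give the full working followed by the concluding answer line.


z_x = 29/8, z_y = -43/24, z_xx = 15/4, z_xy = -29/6, z_yy = 0
E = 905/64, F = -1247/192, G = 2425/576; answer radicand W^2 = 4997/288
unnormalised second-form numerators: l = 15/4, m = -29/6, n = 0; L = l/sqrt(4997/288), and similarly M = m/sqrt(W^2), N = n/sqrt(W^2)

Answer: L = 45*sqrt(9994)/4997, M = -58*sqrt(9994)/4997, N = 0


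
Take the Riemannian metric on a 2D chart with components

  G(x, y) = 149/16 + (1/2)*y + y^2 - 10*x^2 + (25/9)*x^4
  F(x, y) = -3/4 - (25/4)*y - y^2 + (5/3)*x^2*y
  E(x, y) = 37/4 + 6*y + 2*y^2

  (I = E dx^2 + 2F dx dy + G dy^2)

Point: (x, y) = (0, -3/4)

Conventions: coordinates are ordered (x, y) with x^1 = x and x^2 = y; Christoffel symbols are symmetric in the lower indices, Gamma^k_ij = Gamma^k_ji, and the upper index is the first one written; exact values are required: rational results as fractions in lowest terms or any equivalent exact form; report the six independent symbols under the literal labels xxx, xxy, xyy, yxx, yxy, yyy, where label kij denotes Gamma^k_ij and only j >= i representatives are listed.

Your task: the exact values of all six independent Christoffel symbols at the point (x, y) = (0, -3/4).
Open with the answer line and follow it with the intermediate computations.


Answer: Gamma_xxx = 324/2843, Gamma_xxy = 912/2843, Gamma_xyy = -2780/2843, Gamma_yxx = -564/2843, Gamma_yxy = -324/2843, Gamma_yyy = 838/2843

E = 47/8, F = 27/8, G = 19/2 at the point
E_x = 0, E_y = 3, F_x = 0, F_y = -19/4, G_x = 0, G_y = -1
EG - F^2 = 2843/64;  g^inv = (64/2843) * [[19/2, -27/8], [-27/8, 47/8]]
first-kind symbols [ij,l] = (1/2)(d_i g_jl + d_j g_il - d_l g_ij): [xx,x] = E_x/2 = 0, [xx,y] = F_x - E_y/2 = -3/2, [xy,x] = E_y/2 = 3/2, [xy,y] = G_x/2 = 0, [yy,x] = F_y - G_x/2 = -19/4, [yy,y] = G_y/2 = -1/2
Gamma^x_ij = (G*[ij,x] - F*[ij,y])/(EG - F^2), Gamma^y_ij = (E*[ij,y] - F*[ij,x])/(EG - F^2)
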